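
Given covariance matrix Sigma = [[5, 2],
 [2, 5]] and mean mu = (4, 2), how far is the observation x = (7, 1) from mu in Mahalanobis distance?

Step 1 — centre the observation: (x - mu) = (3, -1).

Step 2 — invert Sigma. det(Sigma) = 5·5 - (2)² = 21.
  Sigma^{-1} = (1/det) · [[d, -b], [-b, a]] = [[0.2381, -0.0952],
 [-0.0952, 0.2381]].

Step 3 — form the quadratic (x - mu)^T · Sigma^{-1} · (x - mu):
  Sigma^{-1} · (x - mu) = (0.8095, -0.5238).
  (x - mu)^T · [Sigma^{-1} · (x - mu)] = (3)·(0.8095) + (-1)·(-0.5238) = 2.9524.

Step 4 — take square root: d = √(2.9524) ≈ 1.7182.

d(x, mu) = √(2.9524) ≈ 1.7182


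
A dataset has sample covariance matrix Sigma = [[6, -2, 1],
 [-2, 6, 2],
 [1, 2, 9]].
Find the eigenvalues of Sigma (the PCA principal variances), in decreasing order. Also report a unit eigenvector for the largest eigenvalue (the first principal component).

Step 1 — characteristic polynomial p(λ) = det(λI - Sigma) = λ³ - tr·λ² + c_1·λ - det, where tr = trace, c_1 = sum of the principal 2×2 minors, det = det(Sigma):
  tr = 6 + 6 + 9 = 21,
  c_1 = (6·6 - (-2)²) + (6·9 - (1)²) + (6·9 - (2)²) = 32 + 53 + 50 = 135,
  det = 6·(6·9 - (2)²) - (-2)·((-2)·9 - (2)·(1)) + (1)·((-2)·(2) - 6·(1)) = 6·(50) - (-2)·(-20) + (1)·(-10) = 250.
  So p(λ) = λ³ - 21λ² + 135λ - 250.
Step 2 — look for an integer root (rational root theorem: any rational root is an integer divisor of 250). Testing λ = 10:
  p(10) = 1000 - 2100 + 1350 - 250 = 0  ✓
  Dividing out (λ - 10): p(λ) = (λ - 10)(λ² - 11λ + 25).
Step 3 — remaining eigenvalues from the quadratic λ² - 11λ + 25 = 0:
  Δ = 11² - 4·25 = 121 - 100 = 21,  λ = (11 ± √21)/2 = (11 ± 4.5826)/2 ≈ 7.7913 or 3.2087.
  Sorted: λ_1 = 10,  λ_2 = 7.7913,  λ_3 = 3.2087  (check: sum = 21 = tr ✓).

Step 4 — unit eigenvector for λ_1 = 10: v spans the null space of (Sigma - λ_1 I), whose rows are
  r_1 = (-4, -2, 1),  r_2 = (-2, -4, 2),  r_3 = (1, 2, -1).
  v is orthogonal to every row, so take v ∝ r_1 × r_2 = ((-2)·(2) - (1)·(-4), (1)·(-2) - (-4)·(2), (-4)·(-4) - (-2)·(-2)) = (0, 6, 12).
  Rescale (divide by 6): u = (0, 1, 2).
  ||u|| = √((0)² + (1)² + (2)²) = √(5) ≈ 2.2361,  v_1 = u/||u|| ≈ (0, 0.4472, 0.8944) (||v_1|| = 1).

λ_1 = 10,  λ_2 = 7.7913,  λ_3 = 3.2087;  v_1 ≈ (0, 0.4472, 0.8944)


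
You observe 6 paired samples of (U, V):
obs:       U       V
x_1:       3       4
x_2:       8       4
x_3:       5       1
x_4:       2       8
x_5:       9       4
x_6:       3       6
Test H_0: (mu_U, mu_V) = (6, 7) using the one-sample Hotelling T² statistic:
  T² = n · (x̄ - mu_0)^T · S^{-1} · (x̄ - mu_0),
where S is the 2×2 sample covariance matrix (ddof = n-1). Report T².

Step 1 — sample mean vector:
  mean(U) = (3 + 8 + 5 + 2 + 9 + 3) / 6 = 30/6 = 5
  mean(V) = (4 + 4 + 1 + 8 + 4 + 6) / 6 = 27/6 = 4.5
  x̄ = (5, 4.5),  deviation x̄ - mu_0 = (5, 4.5) - (6, 7) = (-1, -2.5).

Step 2 — sample covariance matrix, S[i,j] = (1/(n-1)) · Σ_k (x_{k,i} - mean_i) · (x_{k,j} - mean_j), divisor n-1 = 5:
  S[U,U] = ((-2)·(-2) + (3)·(3) + (0)·(0) + (-3)·(-3) + (4)·(4) + (-2)·(-2)) / 5 = 42/5 = 8.4
  S[U,V] = ((-2)·(-0.5) + (3)·(-0.5) + (0)·(-3.5) + (-3)·(3.5) + (4)·(-0.5) + (-2)·(1.5)) / 5 = -16/5 = -3.2
  S[V,V] = ((-0.5)·(-0.5) + (-0.5)·(-0.5) + (-3.5)·(-3.5) + (3.5)·(3.5) + (-0.5)·(-0.5) + (1.5)·(1.5)) / 5 = 27.5/5 = 5.5
  S = [[8.4, -3.2],
 [-3.2, 5.5]].

Step 3 — invert S. det(S) = 8.4·5.5 - (-3.2)² = 35.96.
  S^{-1} = (1/det) · [[d, -b], [-b, a]] = [[0.1529, 0.089],
 [0.089, 0.2336]].

Step 4 — quadratic form (x̄ - mu_0)^T · S^{-1} · (x̄ - mu_0):
  S^{-1} · (x̄ - mu_0) = (-0.3754, -0.673),
  (x̄ - mu_0)^T · [...] = (-1)·(-0.3754) + (-2.5)·(-0.673) = 2.0578.

Step 5 — scale by n: T² = 6 · 2.0578 = 12.3471.

T² ≈ 12.3471


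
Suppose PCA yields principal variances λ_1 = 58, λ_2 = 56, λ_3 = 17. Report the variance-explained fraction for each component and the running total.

Step 1 — total variance = trace(Sigma) = Σ λ_i = 58 + 56 + 17 = 131.

Step 2 — fraction explained by component i = λ_i / Σ λ:
  PC1: 58/131 = 0.4427
  PC2: 56/131 = 0.4275
  PC3: 17/131 = 0.1298

Step 3 — cumulative fraction after k components = (λ_1 + ... + λ_k) / Σ λ:
  k = 1: 58/131 = 0.4427
  k = 2: (58 + 56)/131 = 114/131 = 0.8702
  k = 3: (58 + 56 + 17)/131 = 131/131 = 1

Summary (fraction, with percent):

explained: PC1 0.4427 (44.27%), PC2 0.4275 (42.75%), PC3 0.1298 (12.98%);  cumulative: 0.4427, 0.8702, 1


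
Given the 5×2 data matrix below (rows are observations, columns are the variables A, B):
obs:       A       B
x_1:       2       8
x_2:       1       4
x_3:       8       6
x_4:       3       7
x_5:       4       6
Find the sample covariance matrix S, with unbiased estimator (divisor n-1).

Step 1 — column means:
  mean(A) = (2 + 1 + 8 + 3 + 4) / 5 = 18/5 = 3.6
  mean(B) = (8 + 4 + 6 + 7 + 6) / 5 = 31/5 = 6.2

Step 2 — sample covariance S[i,j] = (1/(n-1)) · Σ_k (x_{k,i} - mean_i) · (x_{k,j} - mean_j), with n-1 = 4.
  S[A,A] = ((-1.6)·(-1.6) + (-2.6)·(-2.6) + (4.4)·(4.4) + (-0.6)·(-0.6) + (0.4)·(0.4)) / 4 = 29.2/4 = 7.3
  S[A,B] = ((-1.6)·(1.8) + (-2.6)·(-2.2) + (4.4)·(-0.2) + (-0.6)·(0.8) + (0.4)·(-0.2)) / 4 = 1.4/4 = 0.35
  S[B,B] = ((1.8)·(1.8) + (-2.2)·(-2.2) + (-0.2)·(-0.2) + (0.8)·(0.8) + (-0.2)·(-0.2)) / 4 = 8.8/4 = 2.2

S is symmetric (S[j,i] = S[i,j]). Assembling:

S = [[7.3, 0.35],
 [0.35, 2.2]]


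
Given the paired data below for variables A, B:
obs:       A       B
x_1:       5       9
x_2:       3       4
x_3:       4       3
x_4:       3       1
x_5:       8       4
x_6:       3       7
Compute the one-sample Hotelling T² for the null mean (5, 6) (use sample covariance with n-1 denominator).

Step 1 — sample mean vector:
  mean(A) = (5 + 3 + 4 + 3 + 8 + 3) / 6 = 26/6 = 4.3333
  mean(B) = (9 + 4 + 3 + 1 + 4 + 7) / 6 = 28/6 = 4.6667
  x̄ = (4.3333, 4.6667),  deviation x̄ - mu_0 = (4.3333, 4.6667) - (5, 6) = (-0.6667, -1.3333).

Step 2 — sample covariance matrix, S[i,j] = (1/(n-1)) · Σ_k (x_{k,i} - mean_i) · (x_{k,j} - mean_j), divisor n-1 = 5:
  S[A,A] = ((0.6667)·(0.6667) + (-1.3333)·(-1.3333) + (-0.3333)·(-0.3333) + (-1.3333)·(-1.3333) + (3.6667)·(3.6667) + (-1.3333)·(-1.3333)) / 5 = 19.3333/5 = 3.8667
  S[A,B] = ((0.6667)·(4.3333) + (-1.3333)·(-0.6667) + (-0.3333)·(-1.6667) + (-1.3333)·(-3.6667) + (3.6667)·(-0.6667) + (-1.3333)·(2.3333)) / 5 = 3.6667/5 = 0.7333
  S[B,B] = ((4.3333)·(4.3333) + (-0.6667)·(-0.6667) + (-1.6667)·(-1.6667) + (-3.6667)·(-3.6667) + (-0.6667)·(-0.6667) + (2.3333)·(2.3333)) / 5 = 41.3333/5 = 8.2667
  S = [[3.8667, 0.7333],
 [0.7333, 8.2667]].

Step 3 — invert S. det(S) = 3.8667·8.2667 - (0.7333)² = 31.4267.
  S^{-1} = (1/det) · [[d, -b], [-b, a]] = [[0.263, -0.0233],
 [-0.0233, 0.123]].

Step 4 — quadratic form (x̄ - mu_0)^T · S^{-1} · (x̄ - mu_0):
  S^{-1} · (x̄ - mu_0) = (-0.1443, -0.1485),
  (x̄ - mu_0)^T · [...] = (-0.6667)·(-0.1443) + (-1.3333)·(-0.1485) = 0.2942.

Step 5 — scale by n: T² = 6 · 0.2942 = 1.765.

T² ≈ 1.765


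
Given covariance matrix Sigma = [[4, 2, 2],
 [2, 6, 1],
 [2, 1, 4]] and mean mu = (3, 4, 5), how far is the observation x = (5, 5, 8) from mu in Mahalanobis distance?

Step 1 — centre the observation: (x - mu) = (2, 1, 3).

Step 2 — invert Sigma (cofactor / det for 3×3, or solve directly):
  Sigma^{-1} = [[0.3833, -0.1, -0.1667],
 [-0.1, 0.2, 0],
 [-0.1667, 0, 0.3333]].

Step 3 — form the quadratic (x - mu)^T · Sigma^{-1} · (x - mu):
  Sigma^{-1} · (x - mu) = (0.1667, 0, 0.6667).
  (x - mu)^T · [Sigma^{-1} · (x - mu)] = (2)·(0.1667) + (1)·(0) + (3)·(0.6667) = 2.3333.

Step 4 — take square root: d = √(2.3333) ≈ 1.5275.

d(x, mu) = √(2.3333) ≈ 1.5275


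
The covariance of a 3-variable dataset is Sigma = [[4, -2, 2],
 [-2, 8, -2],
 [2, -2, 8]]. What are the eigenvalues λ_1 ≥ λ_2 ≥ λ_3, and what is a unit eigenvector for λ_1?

Step 1 — characteristic polynomial p(λ) = det(λI - Sigma) = λ³ - tr·λ² + c_1·λ - det, where tr = trace, c_1 = sum of the principal 2×2 minors, det = det(Sigma):
  tr = 4 + 8 + 8 = 20,
  c_1 = (4·8 - (-2)²) + (4·8 - (2)²) + (8·8 - (-2)²) = 28 + 28 + 60 = 116,
  det = 4·(8·8 - (-2)²) - (-2)·((-2)·8 - (-2)·(2)) + (2)·((-2)·(-2) - 8·(2)) = 4·(60) - (-2)·(-12) + (2)·(-12) = 192.
  So p(λ) = λ³ - 20λ² + 116λ - 192.
Step 2 — look for an integer root (rational root theorem: any rational root is an integer divisor of 192). Testing λ = 6:
  p(6) = 216 - 720 + 696 - 192 = 0  ✓
  Dividing out (λ - 6): p(λ) = (λ - 6)(λ² - 14λ + 32).
Step 3 — remaining eigenvalues from the quadratic λ² - 14λ + 32 = 0:
  Δ = 14² - 4·32 = 196 - 128 = 68,  λ = (14 ± √68)/2 = (14 ± 8.2462)/2 ≈ 11.1231 or 2.8769.
  Sorted: λ_1 = 11.1231,  λ_2 = 6,  λ_3 = 2.8769  (check: sum = 20 = tr ✓).

Step 4 — unit eigenvector for λ_1 ≈ 11.1231: v spans the null space of (Sigma - λ_1 I), whose rows are
  r_1 = (-7.1231, -2, 2),  r_2 = (-2, -3.1231, -2),  r_3 = (2, -2, -3.1231).
  v is orthogonal to every row, so take v ∝ r_1 × r_2 = ((-2)·(-2) - (2)·(-3.1231), (2)·(-2) - (-7.1231)·(-2), (-7.1231)·(-3.1231) - (-2)·(-2)) ≈ (10.2462, -18.2462, 18.2462).
  Let u = (10.2462, -18.2462, 18.2462).
  ||u|| = √((10.2462)² + (-18.2462)² + (18.2462)²) = √(770.8333) ≈ 27.7639,  v_1 = u/||u|| ≈ (0.369, -0.6572, 0.6572) (||v_1|| = 1).

λ_1 = 11.1231,  λ_2 = 6,  λ_3 = 2.8769;  v_1 ≈ (0.369, -0.6572, 0.6572)


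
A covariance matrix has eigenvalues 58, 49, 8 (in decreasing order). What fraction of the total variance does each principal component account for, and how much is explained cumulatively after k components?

Step 1 — total variance = trace(Sigma) = Σ λ_i = 58 + 49 + 8 = 115.

Step 2 — fraction explained by component i = λ_i / Σ λ:
  PC1: 58/115 = 0.5043
  PC2: 49/115 = 0.4261
  PC3: 8/115 = 0.0696

Step 3 — cumulative fraction after k components = (λ_1 + ... + λ_k) / Σ λ:
  k = 1: 58/115 = 0.5043
  k = 2: (58 + 49)/115 = 107/115 = 0.9304
  k = 3: (58 + 49 + 8)/115 = 115/115 = 1

Summary (fraction, with percent):

explained: PC1 0.5043 (50.43%), PC2 0.4261 (42.61%), PC3 0.0696 (6.96%);  cumulative: 0.5043, 0.9304, 1


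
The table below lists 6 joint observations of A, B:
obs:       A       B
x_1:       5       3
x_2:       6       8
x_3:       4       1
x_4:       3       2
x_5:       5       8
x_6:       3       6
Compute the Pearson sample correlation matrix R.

Step 1 — column means:
  mean(A) = (5 + 6 + 4 + 3 + 5 + 3) / 6 = 26/6 = 4.3333
  mean(B) = (3 + 8 + 1 + 2 + 8 + 6) / 6 = 28/6 = 4.6667

Step 2 — sample variances and covariances s[i,j] = (1/(n-1)) · Σ_k (x_{k,i} - mean_i) · (x_{k,j} - mean_j), with n-1 = 5:
  s[A,A] = ((0.6667)·(0.6667) + (1.6667)·(1.6667) + (-0.3333)·(-0.3333) + (-1.3333)·(-1.3333) + (0.6667)·(0.6667) + (-1.3333)·(-1.3333)) / 5 = 7.3333/5 = 1.4667
  s[A,B] = ((0.6667)·(-1.6667) + (1.6667)·(3.3333) + (-0.3333)·(-3.6667) + (-1.3333)·(-2.6667) + (0.6667)·(3.3333) + (-1.3333)·(1.3333)) / 5 = 9.6667/5 = 1.9333
  s[B,B] = ((-1.6667)·(-1.6667) + (3.3333)·(3.3333) + (-3.6667)·(-3.6667) + (-2.6667)·(-2.6667) + (3.3333)·(3.3333) + (1.3333)·(1.3333)) / 5 = 47.3333/5 = 9.4667
  Sample standard deviations s_i = √(s[i,i]):
  s(A) = √(1.4667) = 1.2111
  s(B) = √(9.4667) = 3.0768

Step 3 — r_{ij} = s_{ij} / (s_i · s_j):
  r[A,A] = 1 (diagonal).
  r[A,B] = 1.9333 / (1.2111 · 3.0768) = 1.9333 / 3.7262 = 0.5189
  r[B,B] = 1 (diagonal).

R is symmetric with unit diagonal. Assembling:

R = [[1, 0.5189],
 [0.5189, 1]]


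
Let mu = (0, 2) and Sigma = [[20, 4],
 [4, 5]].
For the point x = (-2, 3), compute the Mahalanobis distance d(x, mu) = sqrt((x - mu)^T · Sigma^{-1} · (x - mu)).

Step 1 — centre the observation: (x - mu) = (-2, 1).

Step 2 — invert Sigma. det(Sigma) = 20·5 - (4)² = 84.
  Sigma^{-1} = (1/det) · [[d, -b], [-b, a]] = [[0.0595, -0.0476],
 [-0.0476, 0.2381]].

Step 3 — form the quadratic (x - mu)^T · Sigma^{-1} · (x - mu):
  Sigma^{-1} · (x - mu) = (-0.1667, 0.3333).
  (x - mu)^T · [Sigma^{-1} · (x - mu)] = (-2)·(-0.1667) + (1)·(0.3333) = 0.6667.

Step 4 — take square root: d = √(0.6667) ≈ 0.8165.

d(x, mu) = √(0.6667) ≈ 0.8165


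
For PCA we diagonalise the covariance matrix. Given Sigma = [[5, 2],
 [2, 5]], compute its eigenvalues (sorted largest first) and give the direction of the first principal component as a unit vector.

Step 1 — characteristic polynomial of 2×2 Sigma:
  det(Sigma - λI) = λ² - trace · λ + det = 0.
  trace = 5 + 5 = 10, det = 5·5 - (2)² = 21.
Step 2 — discriminant:
  Δ = trace² - 4·det = 100 - 84 = 16.
Step 3 — eigenvalues:
  λ = (trace ± √Δ)/2 = (10 ± 4)/2,
  λ_1 = 7,  λ_2 = 3.

Step 4 — unit eigenvector for λ_1: solve (Sigma - λ_1 I)v = 0. First row:
  (5 - 7)·v_x + (2)·v_y = 0, i.e. (-2)·v_x + (2)·v_y = 0,
  so v ∝ (b, λ_1 - a) = (2, 2) = u.
  ||u|| = √((2)² + (2)²) = √(8) ≈ 2.8284,
  v_1 = u/||u|| ≈ (0.7071, 0.7071) (||v_1|| = 1).

λ_1 = 7,  λ_2 = 3;  v_1 ≈ (0.7071, 0.7071)


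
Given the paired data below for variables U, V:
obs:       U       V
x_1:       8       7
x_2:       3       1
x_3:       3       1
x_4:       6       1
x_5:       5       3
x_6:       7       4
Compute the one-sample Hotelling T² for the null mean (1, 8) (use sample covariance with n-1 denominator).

Step 1 — sample mean vector:
  mean(U) = (8 + 3 + 3 + 6 + 5 + 7) / 6 = 32/6 = 5.3333
  mean(V) = (7 + 1 + 1 + 1 + 3 + 4) / 6 = 17/6 = 2.8333
  x̄ = (5.3333, 2.8333),  deviation x̄ - mu_0 = (5.3333, 2.8333) - (1, 8) = (4.3333, -5.1667).

Step 2 — sample covariance matrix, S[i,j] = (1/(n-1)) · Σ_k (x_{k,i} - mean_i) · (x_{k,j} - mean_j), divisor n-1 = 5:
  S[U,U] = ((2.6667)·(2.6667) + (-2.3333)·(-2.3333) + (-2.3333)·(-2.3333) + (0.6667)·(0.6667) + (-0.3333)·(-0.3333) + (1.6667)·(1.6667)) / 5 = 21.3333/5 = 4.2667
  S[U,V] = ((2.6667)·(4.1667) + (-2.3333)·(-1.8333) + (-2.3333)·(-1.8333) + (0.6667)·(-1.8333) + (-0.3333)·(0.1667) + (1.6667)·(1.1667)) / 5 = 20.3333/5 = 4.0667
  S[V,V] = ((4.1667)·(4.1667) + (-1.8333)·(-1.8333) + (-1.8333)·(-1.8333) + (-1.8333)·(-1.8333) + (0.1667)·(0.1667) + (1.1667)·(1.1667)) / 5 = 28.8333/5 = 5.7667
  S = [[4.2667, 4.0667],
 [4.0667, 5.7667]].

Step 3 — invert S. det(S) = 4.2667·5.7667 - (4.0667)² = 8.0667.
  S^{-1} = (1/det) · [[d, -b], [-b, a]] = [[0.7149, -0.5041],
 [-0.5041, 0.5289]].

Step 4 — quadratic form (x̄ - mu_0)^T · S^{-1} · (x̄ - mu_0):
  S^{-1} · (x̄ - mu_0) = (5.7025, -4.9174),
  (x̄ - mu_0)^T · [...] = (4.3333)·(5.7025) + (-5.1667)·(-4.9174) = 50.1171.

Step 5 — scale by n: T² = 6 · 50.1171 = 300.7025.

T² ≈ 300.7025


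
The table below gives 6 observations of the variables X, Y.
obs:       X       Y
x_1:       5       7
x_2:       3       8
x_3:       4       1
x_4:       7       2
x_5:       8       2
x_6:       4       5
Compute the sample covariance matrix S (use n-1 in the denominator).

Step 1 — column means:
  mean(X) = (5 + 3 + 4 + 7 + 8 + 4) / 6 = 31/6 = 5.1667
  mean(Y) = (7 + 8 + 1 + 2 + 2 + 5) / 6 = 25/6 = 4.1667

Step 2 — sample covariance S[i,j] = (1/(n-1)) · Σ_k (x_{k,i} - mean_i) · (x_{k,j} - mean_j), with n-1 = 5.
  S[X,X] = ((-0.1667)·(-0.1667) + (-2.1667)·(-2.1667) + (-1.1667)·(-1.1667) + (1.8333)·(1.8333) + (2.8333)·(2.8333) + (-1.1667)·(-1.1667)) / 5 = 18.8333/5 = 3.7667
  S[X,Y] = ((-0.1667)·(2.8333) + (-2.1667)·(3.8333) + (-1.1667)·(-3.1667) + (1.8333)·(-2.1667) + (2.8333)·(-2.1667) + (-1.1667)·(0.8333)) / 5 = -16.1667/5 = -3.2333
  S[Y,Y] = ((2.8333)·(2.8333) + (3.8333)·(3.8333) + (-3.1667)·(-3.1667) + (-2.1667)·(-2.1667) + (-2.1667)·(-2.1667) + (0.8333)·(0.8333)) / 5 = 42.8333/5 = 8.5667

S is symmetric (S[j,i] = S[i,j]). Assembling:

S = [[3.7667, -3.2333],
 [-3.2333, 8.5667]]


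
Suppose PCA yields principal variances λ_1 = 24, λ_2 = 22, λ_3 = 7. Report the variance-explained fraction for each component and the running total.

Step 1 — total variance = trace(Sigma) = Σ λ_i = 24 + 22 + 7 = 53.

Step 2 — fraction explained by component i = λ_i / Σ λ:
  PC1: 24/53 = 0.4528
  PC2: 22/53 = 0.4151
  PC3: 7/53 = 0.1321

Step 3 — cumulative fraction after k components = (λ_1 + ... + λ_k) / Σ λ:
  k = 1: 24/53 = 0.4528
  k = 2: (24 + 22)/53 = 46/53 = 0.8679
  k = 3: (24 + 22 + 7)/53 = 53/53 = 1

Summary (fraction, with percent):

explained: PC1 0.4528 (45.28%), PC2 0.4151 (41.51%), PC3 0.1321 (13.21%);  cumulative: 0.4528, 0.8679, 1


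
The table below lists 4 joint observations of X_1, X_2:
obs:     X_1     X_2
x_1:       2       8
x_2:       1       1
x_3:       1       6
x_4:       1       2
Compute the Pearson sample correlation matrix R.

Step 1 — column means:
  mean(X_1) = (2 + 1 + 1 + 1) / 4 = 5/4 = 1.25
  mean(X_2) = (8 + 1 + 6 + 2) / 4 = 17/4 = 4.25

Step 2 — sample variances and covariances s[i,j] = (1/(n-1)) · Σ_k (x_{k,i} - mean_i) · (x_{k,j} - mean_j), with n-1 = 3:
  s[X_1,X_1] = ((0.75)·(0.75) + (-0.25)·(-0.25) + (-0.25)·(-0.25) + (-0.25)·(-0.25)) / 3 = 0.75/3 = 0.25
  s[X_1,X_2] = ((0.75)·(3.75) + (-0.25)·(-3.25) + (-0.25)·(1.75) + (-0.25)·(-2.25)) / 3 = 3.75/3 = 1.25
  s[X_2,X_2] = ((3.75)·(3.75) + (-3.25)·(-3.25) + (1.75)·(1.75) + (-2.25)·(-2.25)) / 3 = 32.75/3 = 10.9167
  Sample standard deviations s_i = √(s[i,i]):
  s(X_1) = √(0.25) = 0.5
  s(X_2) = √(10.9167) = 3.304

Step 3 — r_{ij} = s_{ij} / (s_i · s_j):
  r[X_1,X_1] = 1 (diagonal).
  r[X_1,X_2] = 1.25 / (0.5 · 3.304) = 1.25 / 1.652 = 0.7566
  r[X_2,X_2] = 1 (diagonal).

R is symmetric with unit diagonal. Assembling:

R = [[1, 0.7566],
 [0.7566, 1]]


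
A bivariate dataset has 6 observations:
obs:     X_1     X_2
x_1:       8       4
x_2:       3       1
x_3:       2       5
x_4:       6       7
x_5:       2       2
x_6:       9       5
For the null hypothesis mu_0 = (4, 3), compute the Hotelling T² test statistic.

Step 1 — sample mean vector:
  mean(X_1) = (8 + 3 + 2 + 6 + 2 + 9) / 6 = 30/6 = 5
  mean(X_2) = (4 + 1 + 5 + 7 + 2 + 5) / 6 = 24/6 = 4
  x̄ = (5, 4),  deviation x̄ - mu_0 = (5, 4) - (4, 3) = (1, 1).

Step 2 — sample covariance matrix, S[i,j] = (1/(n-1)) · Σ_k (x_{k,i} - mean_i) · (x_{k,j} - mean_j), divisor n-1 = 5:
  S[X_1,X_1] = ((3)·(3) + (-2)·(-2) + (-3)·(-3) + (1)·(1) + (-3)·(-3) + (4)·(4)) / 5 = 48/5 = 9.6
  S[X_1,X_2] = ((3)·(0) + (-2)·(-3) + (-3)·(1) + (1)·(3) + (-3)·(-2) + (4)·(1)) / 5 = 16/5 = 3.2
  S[X_2,X_2] = ((0)·(0) + (-3)·(-3) + (1)·(1) + (3)·(3) + (-2)·(-2) + (1)·(1)) / 5 = 24/5 = 4.8
  S = [[9.6, 3.2],
 [3.2, 4.8]].

Step 3 — invert S. det(S) = 9.6·4.8 - (3.2)² = 35.84.
  S^{-1} = (1/det) · [[d, -b], [-b, a]] = [[0.1339, -0.0893],
 [-0.0893, 0.2679]].

Step 4 — quadratic form (x̄ - mu_0)^T · S^{-1} · (x̄ - mu_0):
  S^{-1} · (x̄ - mu_0) = (0.0446, 0.1786),
  (x̄ - mu_0)^T · [...] = (1)·(0.0446) + (1)·(0.1786) = 0.2232.

Step 5 — scale by n: T² = 6 · 0.2232 = 1.3393.

T² ≈ 1.3393


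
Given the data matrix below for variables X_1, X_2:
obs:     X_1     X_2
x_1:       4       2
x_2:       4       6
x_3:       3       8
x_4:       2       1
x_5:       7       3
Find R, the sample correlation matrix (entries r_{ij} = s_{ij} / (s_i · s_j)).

Step 1 — column means:
  mean(X_1) = (4 + 4 + 3 + 2 + 7) / 5 = 20/5 = 4
  mean(X_2) = (2 + 6 + 8 + 1 + 3) / 5 = 20/5 = 4

Step 2 — sample variances and covariances s[i,j] = (1/(n-1)) · Σ_k (x_{k,i} - mean_i) · (x_{k,j} - mean_j), with n-1 = 4:
  s[X_1,X_1] = ((0)·(0) + (0)·(0) + (-1)·(-1) + (-2)·(-2) + (3)·(3)) / 4 = 14/4 = 3.5
  s[X_1,X_2] = ((0)·(-2) + (0)·(2) + (-1)·(4) + (-2)·(-3) + (3)·(-1)) / 4 = -1/4 = -0.25
  s[X_2,X_2] = ((-2)·(-2) + (2)·(2) + (4)·(4) + (-3)·(-3) + (-1)·(-1)) / 4 = 34/4 = 8.5
  Sample standard deviations s_i = √(s[i,i]):
  s(X_1) = √(3.5) = 1.8708
  s(X_2) = √(8.5) = 2.9155

Step 3 — r_{ij} = s_{ij} / (s_i · s_j):
  r[X_1,X_1] = 1 (diagonal).
  r[X_1,X_2] = -0.25 / (1.8708 · 2.9155) = -0.25 / 5.4544 = -0.0458
  r[X_2,X_2] = 1 (diagonal).

R is symmetric with unit diagonal. Assembling:

R = [[1, -0.0458],
 [-0.0458, 1]]


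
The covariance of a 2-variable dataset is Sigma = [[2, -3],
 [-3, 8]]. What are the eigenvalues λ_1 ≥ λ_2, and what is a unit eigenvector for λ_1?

Step 1 — characteristic polynomial of 2×2 Sigma:
  det(Sigma - λI) = λ² - trace · λ + det = 0.
  trace = 2 + 8 = 10, det = 2·8 - (-3)² = 7.
Step 2 — discriminant:
  Δ = trace² - 4·det = 100 - 28 = 72.
Step 3 — eigenvalues:
  λ = (trace ± √Δ)/2 = (10 ± 8.4853)/2,
  λ_1 = 9.2426,  λ_2 = 0.7574.

Step 4 — unit eigenvector for λ_1: solve (Sigma - λ_1 I)v = 0. First row:
  (2 - 9.2426)·v_x + (-3)·v_y = 0, i.e. (-7.2426)·v_x + (-3)·v_y = 0,
  so v ∝ (b, λ_1 - a) = (-3, 7.2426); multiply by -1 so the first entry is positive: u = (3, -7.2426).
  ||u|| = √((3)² + (-7.2426)²) = √(61.4558) ≈ 7.8394,
  v_1 = u/||u|| ≈ (0.3827, -0.9239) (||v_1|| = 1).

λ_1 = 9.2426,  λ_2 = 0.7574;  v_1 ≈ (0.3827, -0.9239)


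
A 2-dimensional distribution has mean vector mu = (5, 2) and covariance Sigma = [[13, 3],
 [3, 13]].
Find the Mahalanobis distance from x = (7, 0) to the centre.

Step 1 — centre the observation: (x - mu) = (2, -2).

Step 2 — invert Sigma. det(Sigma) = 13·13 - (3)² = 160.
  Sigma^{-1} = (1/det) · [[d, -b], [-b, a]] = [[0.0812, -0.0188],
 [-0.0188, 0.0812]].

Step 3 — form the quadratic (x - mu)^T · Sigma^{-1} · (x - mu):
  Sigma^{-1} · (x - mu) = (0.2, -0.2).
  (x - mu)^T · [Sigma^{-1} · (x - mu)] = (2)·(0.2) + (-2)·(-0.2) = 0.8.

Step 4 — take square root: d = √(0.8) ≈ 0.8944.

d(x, mu) = √(0.8) ≈ 0.8944


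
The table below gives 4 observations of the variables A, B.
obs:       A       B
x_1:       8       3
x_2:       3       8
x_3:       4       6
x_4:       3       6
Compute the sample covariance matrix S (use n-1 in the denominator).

Step 1 — column means:
  mean(A) = (8 + 3 + 4 + 3) / 4 = 18/4 = 4.5
  mean(B) = (3 + 8 + 6 + 6) / 4 = 23/4 = 5.75

Step 2 — sample covariance S[i,j] = (1/(n-1)) · Σ_k (x_{k,i} - mean_i) · (x_{k,j} - mean_j), with n-1 = 3.
  S[A,A] = ((3.5)·(3.5) + (-1.5)·(-1.5) + (-0.5)·(-0.5) + (-1.5)·(-1.5)) / 3 = 17/3 = 5.6667
  S[A,B] = ((3.5)·(-2.75) + (-1.5)·(2.25) + (-0.5)·(0.25) + (-1.5)·(0.25)) / 3 = -13.5/3 = -4.5
  S[B,B] = ((-2.75)·(-2.75) + (2.25)·(2.25) + (0.25)·(0.25) + (0.25)·(0.25)) / 3 = 12.75/3 = 4.25

S is symmetric (S[j,i] = S[i,j]). Assembling:

S = [[5.6667, -4.5],
 [-4.5, 4.25]]


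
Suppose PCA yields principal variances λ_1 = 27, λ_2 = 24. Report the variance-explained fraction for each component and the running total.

Step 1 — total variance = trace(Sigma) = Σ λ_i = 27 + 24 = 51.

Step 2 — fraction explained by component i = λ_i / Σ λ:
  PC1: 27/51 = 0.5294
  PC2: 24/51 = 0.4706

Step 3 — cumulative fraction after k components = (λ_1 + ... + λ_k) / Σ λ:
  k = 1: 27/51 = 0.5294
  k = 2: (27 + 24)/51 = 51/51 = 1

Summary (fraction, with percent):

explained: PC1 0.5294 (52.94%), PC2 0.4706 (47.06%);  cumulative: 0.5294, 1


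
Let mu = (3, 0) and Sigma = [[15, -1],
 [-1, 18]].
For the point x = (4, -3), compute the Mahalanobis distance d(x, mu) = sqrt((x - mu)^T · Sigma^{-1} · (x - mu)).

Step 1 — centre the observation: (x - mu) = (1, -3).

Step 2 — invert Sigma. det(Sigma) = 15·18 - (-1)² = 269.
  Sigma^{-1} = (1/det) · [[d, -b], [-b, a]] = [[0.0669, 0.0037],
 [0.0037, 0.0558]].

Step 3 — form the quadratic (x - mu)^T · Sigma^{-1} · (x - mu):
  Sigma^{-1} · (x - mu) = (0.0558, -0.1636).
  (x - mu)^T · [Sigma^{-1} · (x - mu)] = (1)·(0.0558) + (-3)·(-0.1636) = 0.5465.

Step 4 — take square root: d = √(0.5465) ≈ 0.7392.

d(x, mu) = √(0.5465) ≈ 0.7392


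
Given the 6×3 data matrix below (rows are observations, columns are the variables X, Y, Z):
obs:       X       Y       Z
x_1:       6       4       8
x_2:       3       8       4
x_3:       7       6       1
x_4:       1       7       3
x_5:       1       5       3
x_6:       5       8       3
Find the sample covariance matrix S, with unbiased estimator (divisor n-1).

Step 1 — column means:
  mean(X) = (6 + 3 + 7 + 1 + 1 + 5) / 6 = 23/6 = 3.8333
  mean(Y) = (4 + 8 + 6 + 7 + 5 + 8) / 6 = 38/6 = 6.3333
  mean(Z) = (8 + 4 + 1 + 3 + 3 + 3) / 6 = 22/6 = 3.6667

Step 2 — sample covariance S[i,j] = (1/(n-1)) · Σ_k (x_{k,i} - mean_i) · (x_{k,j} - mean_j), with n-1 = 5.
  S[X,X] = ((2.1667)·(2.1667) + (-0.8333)·(-0.8333) + (3.1667)·(3.1667) + (-2.8333)·(-2.8333) + (-2.8333)·(-2.8333) + (1.1667)·(1.1667)) / 5 = 32.8333/5 = 6.5667
  S[X,Y] = ((2.1667)·(-2.3333) + (-0.8333)·(1.6667) + (3.1667)·(-0.3333) + (-2.8333)·(0.6667) + (-2.8333)·(-1.3333) + (1.1667)·(1.6667)) / 5 = -3.6667/5 = -0.7333
  S[X,Z] = ((2.1667)·(4.3333) + (-0.8333)·(0.3333) + (3.1667)·(-2.6667) + (-2.8333)·(-0.6667) + (-2.8333)·(-0.6667) + (1.1667)·(-0.6667)) / 5 = 3.6667/5 = 0.7333
  S[Y,Y] = ((-2.3333)·(-2.3333) + (1.6667)·(1.6667) + (-0.3333)·(-0.3333) + (0.6667)·(0.6667) + (-1.3333)·(-1.3333) + (1.6667)·(1.6667)) / 5 = 13.3333/5 = 2.6667
  S[Y,Z] = ((-2.3333)·(4.3333) + (1.6667)·(0.3333) + (-0.3333)·(-2.6667) + (0.6667)·(-0.6667) + (-1.3333)·(-0.6667) + (1.6667)·(-0.6667)) / 5 = -9.3333/5 = -1.8667
  S[Z,Z] = ((4.3333)·(4.3333) + (0.3333)·(0.3333) + (-2.6667)·(-2.6667) + (-0.6667)·(-0.6667) + (-0.6667)·(-0.6667) + (-0.6667)·(-0.6667)) / 5 = 27.3333/5 = 5.4667

S is symmetric (S[j,i] = S[i,j]). Assembling:

S = [[6.5667, -0.7333, 0.7333],
 [-0.7333, 2.6667, -1.8667],
 [0.7333, -1.8667, 5.4667]]


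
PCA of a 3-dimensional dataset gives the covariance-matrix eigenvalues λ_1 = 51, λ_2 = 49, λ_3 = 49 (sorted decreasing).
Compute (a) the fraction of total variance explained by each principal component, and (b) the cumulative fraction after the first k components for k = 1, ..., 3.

Step 1 — total variance = trace(Sigma) = Σ λ_i = 51 + 49 + 49 = 149.

Step 2 — fraction explained by component i = λ_i / Σ λ:
  PC1: 51/149 = 0.3423
  PC2: 49/149 = 0.3289
  PC3: 49/149 = 0.3289

Step 3 — cumulative fraction after k components = (λ_1 + ... + λ_k) / Σ λ:
  k = 1: 51/149 = 0.3423
  k = 2: (51 + 49)/149 = 100/149 = 0.6711
  k = 3: (51 + 49 + 49)/149 = 149/149 = 1

Summary (fraction, with percent):

explained: PC1 0.3423 (34.23%), PC2 0.3289 (32.89%), PC3 0.3289 (32.89%);  cumulative: 0.3423, 0.6711, 1


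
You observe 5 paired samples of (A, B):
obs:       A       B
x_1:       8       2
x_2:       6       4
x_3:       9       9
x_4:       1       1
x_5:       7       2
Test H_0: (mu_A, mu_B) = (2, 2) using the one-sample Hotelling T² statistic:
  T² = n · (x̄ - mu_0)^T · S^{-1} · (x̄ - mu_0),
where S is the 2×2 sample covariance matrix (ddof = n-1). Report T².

Step 1 — sample mean vector:
  mean(A) = (8 + 6 + 9 + 1 + 7) / 5 = 31/5 = 6.2
  mean(B) = (2 + 4 + 9 + 1 + 2) / 5 = 18/5 = 3.6
  x̄ = (6.2, 3.6),  deviation x̄ - mu_0 = (6.2, 3.6) - (2, 2) = (4.2, 1.6).

Step 2 — sample covariance matrix, S[i,j] = (1/(n-1)) · Σ_k (x_{k,i} - mean_i) · (x_{k,j} - mean_j), divisor n-1 = 4:
  S[A,A] = ((1.8)·(1.8) + (-0.2)·(-0.2) + (2.8)·(2.8) + (-5.2)·(-5.2) + (0.8)·(0.8)) / 4 = 38.8/4 = 9.7
  S[A,B] = ((1.8)·(-1.6) + (-0.2)·(0.4) + (2.8)·(5.4) + (-5.2)·(-2.6) + (0.8)·(-1.6)) / 4 = 24.4/4 = 6.1
  S[B,B] = ((-1.6)·(-1.6) + (0.4)·(0.4) + (5.4)·(5.4) + (-2.6)·(-2.6) + (-1.6)·(-1.6)) / 4 = 41.2/4 = 10.3
  S = [[9.7, 6.1],
 [6.1, 10.3]].

Step 3 — invert S. det(S) = 9.7·10.3 - (6.1)² = 62.7.
  S^{-1} = (1/det) · [[d, -b], [-b, a]] = [[0.1643, -0.0973],
 [-0.0973, 0.1547]].

Step 4 — quadratic form (x̄ - mu_0)^T · S^{-1} · (x̄ - mu_0):
  S^{-1} · (x̄ - mu_0) = (0.5343, -0.1611),
  (x̄ - mu_0)^T · [...] = (4.2)·(0.5343) + (1.6)·(-0.1611) = 1.9863.

Step 5 — scale by n: T² = 5 · 1.9863 = 9.9314.

T² ≈ 9.9314


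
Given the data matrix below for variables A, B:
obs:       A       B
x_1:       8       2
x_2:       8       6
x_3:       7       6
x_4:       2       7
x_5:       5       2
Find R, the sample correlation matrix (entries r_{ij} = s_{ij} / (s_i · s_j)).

Step 1 — column means:
  mean(A) = (8 + 8 + 7 + 2 + 5) / 5 = 30/5 = 6
  mean(B) = (2 + 6 + 6 + 7 + 2) / 5 = 23/5 = 4.6

Step 2 — sample variances and covariances s[i,j] = (1/(n-1)) · Σ_k (x_{k,i} - mean_i) · (x_{k,j} - mean_j), with n-1 = 4:
  s[A,A] = ((2)·(2) + (2)·(2) + (1)·(1) + (-4)·(-4) + (-1)·(-1)) / 4 = 26/4 = 6.5
  s[A,B] = ((2)·(-2.6) + (2)·(1.4) + (1)·(1.4) + (-4)·(2.4) + (-1)·(-2.6)) / 4 = -8/4 = -2
  s[B,B] = ((-2.6)·(-2.6) + (1.4)·(1.4) + (1.4)·(1.4) + (2.4)·(2.4) + (-2.6)·(-2.6)) / 4 = 23.2/4 = 5.8
  Sample standard deviations s_i = √(s[i,i]):
  s(A) = √(6.5) = 2.5495
  s(B) = √(5.8) = 2.4083

Step 3 — r_{ij} = s_{ij} / (s_i · s_j):
  r[A,A] = 1 (diagonal).
  r[A,B] = -2 / (2.5495 · 2.4083) = -2 / 6.14 = -0.3257
  r[B,B] = 1 (diagonal).

R is symmetric with unit diagonal. Assembling:

R = [[1, -0.3257],
 [-0.3257, 1]]


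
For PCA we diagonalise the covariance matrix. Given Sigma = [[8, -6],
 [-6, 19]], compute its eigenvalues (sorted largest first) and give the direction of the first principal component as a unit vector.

Step 1 — characteristic polynomial of 2×2 Sigma:
  det(Sigma - λI) = λ² - trace · λ + det = 0.
  trace = 8 + 19 = 27, det = 8·19 - (-6)² = 116.
Step 2 — discriminant:
  Δ = trace² - 4·det = 729 - 464 = 265.
Step 3 — eigenvalues:
  λ = (trace ± √Δ)/2 = (27 ± 16.2788)/2,
  λ_1 = 21.6394,  λ_2 = 5.3606.

Step 4 — unit eigenvector for λ_1: solve (Sigma - λ_1 I)v = 0. First row:
  (8 - 21.6394)·v_x + (-6)·v_y = 0, i.e. (-13.6394)·v_x + (-6)·v_y = 0,
  so v ∝ (b, λ_1 - a) = (-6, 13.6394); multiply by -1 so the first entry is positive: u = (6, -13.6394).
  ||u|| = √((6)² + (-13.6394)²) = √(222.0335) ≈ 14.9008,
  v_1 = u/||u|| ≈ (0.4027, -0.9153) (||v_1|| = 1).

λ_1 = 21.6394,  λ_2 = 5.3606;  v_1 ≈ (0.4027, -0.9153)


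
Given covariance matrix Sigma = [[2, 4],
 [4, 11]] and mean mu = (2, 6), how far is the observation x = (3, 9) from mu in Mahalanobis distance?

Step 1 — centre the observation: (x - mu) = (1, 3).

Step 2 — invert Sigma. det(Sigma) = 2·11 - (4)² = 6.
  Sigma^{-1} = (1/det) · [[d, -b], [-b, a]] = [[1.8333, -0.6667],
 [-0.6667, 0.3333]].

Step 3 — form the quadratic (x - mu)^T · Sigma^{-1} · (x - mu):
  Sigma^{-1} · (x - mu) = (-0.1667, 0.3333).
  (x - mu)^T · [Sigma^{-1} · (x - mu)] = (1)·(-0.1667) + (3)·(0.3333) = 0.8333.

Step 4 — take square root: d = √(0.8333) ≈ 0.9129.

d(x, mu) = √(0.8333) ≈ 0.9129


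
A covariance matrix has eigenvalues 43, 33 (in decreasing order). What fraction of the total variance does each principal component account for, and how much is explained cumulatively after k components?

Step 1 — total variance = trace(Sigma) = Σ λ_i = 43 + 33 = 76.

Step 2 — fraction explained by component i = λ_i / Σ λ:
  PC1: 43/76 = 0.5658
  PC2: 33/76 = 0.4342

Step 3 — cumulative fraction after k components = (λ_1 + ... + λ_k) / Σ λ:
  k = 1: 43/76 = 0.5658
  k = 2: (43 + 33)/76 = 76/76 = 1

Summary (fraction, with percent):

explained: PC1 0.5658 (56.58%), PC2 0.4342 (43.42%);  cumulative: 0.5658, 1


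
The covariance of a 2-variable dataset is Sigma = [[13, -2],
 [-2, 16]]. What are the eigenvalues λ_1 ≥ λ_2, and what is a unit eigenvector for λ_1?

Step 1 — characteristic polynomial of 2×2 Sigma:
  det(Sigma - λI) = λ² - trace · λ + det = 0.
  trace = 13 + 16 = 29, det = 13·16 - (-2)² = 204.
Step 2 — discriminant:
  Δ = trace² - 4·det = 841 - 816 = 25.
Step 3 — eigenvalues:
  λ = (trace ± √Δ)/2 = (29 ± 5)/2,
  λ_1 = 17,  λ_2 = 12.

Step 4 — unit eigenvector for λ_1: solve (Sigma - λ_1 I)v = 0. First row:
  (13 - 17)·v_x + (-2)·v_y = 0, i.e. (-4)·v_x + (-2)·v_y = 0,
  so v ∝ (b, λ_1 - a) = (-2, 4); multiply by -1 so the first entry is positive: u = (2, -4).
  ||u|| = √((2)² + (-4)²) = √(20) ≈ 4.4721,
  v_1 = u/||u|| ≈ (0.4472, -0.8944) (||v_1|| = 1).

λ_1 = 17,  λ_2 = 12;  v_1 ≈ (0.4472, -0.8944)


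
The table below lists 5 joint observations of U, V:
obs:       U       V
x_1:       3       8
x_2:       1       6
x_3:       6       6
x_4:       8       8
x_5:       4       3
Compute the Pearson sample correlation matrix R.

Step 1 — column means:
  mean(U) = (3 + 1 + 6 + 8 + 4) / 5 = 22/5 = 4.4
  mean(V) = (8 + 6 + 6 + 8 + 3) / 5 = 31/5 = 6.2

Step 2 — sample variances and covariances s[i,j] = (1/(n-1)) · Σ_k (x_{k,i} - mean_i) · (x_{k,j} - mean_j), with n-1 = 4:
  s[U,U] = ((-1.4)·(-1.4) + (-3.4)·(-3.4) + (1.6)·(1.6) + (3.6)·(3.6) + (-0.4)·(-0.4)) / 4 = 29.2/4 = 7.3
  s[U,V] = ((-1.4)·(1.8) + (-3.4)·(-0.2) + (1.6)·(-0.2) + (3.6)·(1.8) + (-0.4)·(-3.2)) / 4 = 5.6/4 = 1.4
  s[V,V] = ((1.8)·(1.8) + (-0.2)·(-0.2) + (-0.2)·(-0.2) + (1.8)·(1.8) + (-3.2)·(-3.2)) / 4 = 16.8/4 = 4.2
  Sample standard deviations s_i = √(s[i,i]):
  s(U) = √(7.3) = 2.7019
  s(V) = √(4.2) = 2.0494

Step 3 — r_{ij} = s_{ij} / (s_i · s_j):
  r[U,U] = 1 (diagonal).
  r[U,V] = 1.4 / (2.7019 · 2.0494) = 1.4 / 5.5371 = 0.2528
  r[V,V] = 1 (diagonal).

R is symmetric with unit diagonal. Assembling:

R = [[1, 0.2528],
 [0.2528, 1]]


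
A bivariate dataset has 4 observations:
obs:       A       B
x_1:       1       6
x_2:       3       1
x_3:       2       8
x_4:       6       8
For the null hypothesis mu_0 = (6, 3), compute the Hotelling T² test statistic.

Step 1 — sample mean vector:
  mean(A) = (1 + 3 + 2 + 6) / 4 = 12/4 = 3
  mean(B) = (6 + 1 + 8 + 8) / 4 = 23/4 = 5.75
  x̄ = (3, 5.75),  deviation x̄ - mu_0 = (3, 5.75) - (6, 3) = (-3, 2.75).

Step 2 — sample covariance matrix, S[i,j] = (1/(n-1)) · Σ_k (x_{k,i} - mean_i) · (x_{k,j} - mean_j), divisor n-1 = 3:
  S[A,A] = ((-2)·(-2) + (0)·(0) + (-1)·(-1) + (3)·(3)) / 3 = 14/3 = 4.6667
  S[A,B] = ((-2)·(0.25) + (0)·(-4.75) + (-1)·(2.25) + (3)·(2.25)) / 3 = 4/3 = 1.3333
  S[B,B] = ((0.25)·(0.25) + (-4.75)·(-4.75) + (2.25)·(2.25) + (2.25)·(2.25)) / 3 = 32.75/3 = 10.9167
  S = [[4.6667, 1.3333],
 [1.3333, 10.9167]].

Step 3 — invert S. det(S) = 4.6667·10.9167 - (1.3333)² = 49.1667.
  S^{-1} = (1/det) · [[d, -b], [-b, a]] = [[0.222, -0.0271],
 [-0.0271, 0.0949]].

Step 4 — quadratic form (x̄ - mu_0)^T · S^{-1} · (x̄ - mu_0):
  S^{-1} · (x̄ - mu_0) = (-0.7407, 0.3424),
  (x̄ - mu_0)^T · [...] = (-3)·(-0.7407) + (2.75)·(0.3424) = 3.1636.

Step 5 — scale by n: T² = 4 · 3.1636 = 12.6542.

T² ≈ 12.6542


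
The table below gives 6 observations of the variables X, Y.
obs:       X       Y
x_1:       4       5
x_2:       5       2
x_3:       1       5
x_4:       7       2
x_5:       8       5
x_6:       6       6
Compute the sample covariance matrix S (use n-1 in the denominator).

Step 1 — column means:
  mean(X) = (4 + 5 + 1 + 7 + 8 + 6) / 6 = 31/6 = 5.1667
  mean(Y) = (5 + 2 + 5 + 2 + 5 + 6) / 6 = 25/6 = 4.1667

Step 2 — sample covariance S[i,j] = (1/(n-1)) · Σ_k (x_{k,i} - mean_i) · (x_{k,j} - mean_j), with n-1 = 5.
  S[X,X] = ((-1.1667)·(-1.1667) + (-0.1667)·(-0.1667) + (-4.1667)·(-4.1667) + (1.8333)·(1.8333) + (2.8333)·(2.8333) + (0.8333)·(0.8333)) / 5 = 30.8333/5 = 6.1667
  S[X,Y] = ((-1.1667)·(0.8333) + (-0.1667)·(-2.1667) + (-4.1667)·(0.8333) + (1.8333)·(-2.1667) + (2.8333)·(0.8333) + (0.8333)·(1.8333)) / 5 = -4.1667/5 = -0.8333
  S[Y,Y] = ((0.8333)·(0.8333) + (-2.1667)·(-2.1667) + (0.8333)·(0.8333) + (-2.1667)·(-2.1667) + (0.8333)·(0.8333) + (1.8333)·(1.8333)) / 5 = 14.8333/5 = 2.9667

S is symmetric (S[j,i] = S[i,j]). Assembling:

S = [[6.1667, -0.8333],
 [-0.8333, 2.9667]]


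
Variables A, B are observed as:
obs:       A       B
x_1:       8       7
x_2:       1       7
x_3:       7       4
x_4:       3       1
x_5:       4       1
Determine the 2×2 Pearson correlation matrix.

Step 1 — column means:
  mean(A) = (8 + 1 + 7 + 3 + 4) / 5 = 23/5 = 4.6
  mean(B) = (7 + 7 + 4 + 1 + 1) / 5 = 20/5 = 4

Step 2 — sample variances and covariances s[i,j] = (1/(n-1)) · Σ_k (x_{k,i} - mean_i) · (x_{k,j} - mean_j), with n-1 = 4:
  s[A,A] = ((3.4)·(3.4) + (-3.6)·(-3.6) + (2.4)·(2.4) + (-1.6)·(-1.6) + (-0.6)·(-0.6)) / 4 = 33.2/4 = 8.3
  s[A,B] = ((3.4)·(3) + (-3.6)·(3) + (2.4)·(0) + (-1.6)·(-3) + (-0.6)·(-3)) / 4 = 6/4 = 1.5
  s[B,B] = ((3)·(3) + (3)·(3) + (0)·(0) + (-3)·(-3) + (-3)·(-3)) / 4 = 36/4 = 9
  Sample standard deviations s_i = √(s[i,i]):
  s(A) = √(8.3) = 2.881
  s(B) = √(9) = 3

Step 3 — r_{ij} = s_{ij} / (s_i · s_j):
  r[A,A] = 1 (diagonal).
  r[A,B] = 1.5 / (2.881 · 3) = 1.5 / 8.6429 = 0.1736
  r[B,B] = 1 (diagonal).

R is symmetric with unit diagonal. Assembling:

R = [[1, 0.1736],
 [0.1736, 1]]


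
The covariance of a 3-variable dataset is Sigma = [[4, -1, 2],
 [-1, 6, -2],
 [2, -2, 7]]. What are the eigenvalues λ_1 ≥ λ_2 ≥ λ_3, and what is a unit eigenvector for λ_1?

Step 1 — characteristic polynomial p(λ) = det(λI - Sigma) = λ³ - tr·λ² + c_1·λ - det, where tr = trace, c_1 = sum of the principal 2×2 minors, det = det(Sigma):
  tr = 4 + 6 + 7 = 17,
  c_1 = (4·6 - (-1)²) + (4·7 - (2)²) + (6·7 - (-2)²) = 23 + 24 + 38 = 85,
  det = 4·(6·7 - (-2)²) - (-1)·((-1)·7 - (-2)·(2)) + (2)·((-1)·(-2) - 6·(2)) = 4·(38) - (-1)·(-3) + (2)·(-10) = 129.
  So p(λ) = λ³ - 17λ² + 85λ - 129.
Step 2 — look for an integer root (rational root theorem: any rational root is an integer divisor of 129). Testing λ = 3:
  p(3) = 27 - 153 + 255 - 129 = 0  ✓
  Dividing out (λ - 3): p(λ) = (λ - 3)(λ² - 14λ + 43).
Step 3 — remaining eigenvalues from the quadratic λ² - 14λ + 43 = 0:
  Δ = 14² - 4·43 = 196 - 172 = 24,  λ = (14 ± √24)/2 = (14 ± 4.899)/2 ≈ 9.4495 or 4.5505.
  Sorted: λ_1 = 9.4495,  λ_2 = 4.5505,  λ_3 = 3  (check: sum = 17 = tr ✓).

Step 4 — unit eigenvector for λ_1 ≈ 9.4495: v spans the null space of (Sigma - λ_1 I), whose rows are
  r_1 = (-5.4495, -1, 2),  r_2 = (-1, -3.4495, -2),  r_3 = (2, -2, -2.4495).
  v is orthogonal to every row, so take v ∝ r_1 × r_2 = ((-1)·(-2) - (2)·(-3.4495), (2)·(-1) - (-5.4495)·(-2), (-5.4495)·(-3.4495) - (-1)·(-1)) ≈ (8.899, -12.899, 17.798).
  Let u = (8.899, -12.899, 17.798).
  ||u|| = √((8.899)² + (-12.899)² + (17.798)²) = √(562.3429) ≈ 23.7138,  v_1 = u/||u|| ≈ (0.3753, -0.5439, 0.7505) (||v_1|| = 1).

λ_1 = 9.4495,  λ_2 = 4.5505,  λ_3 = 3;  v_1 ≈ (0.3753, -0.5439, 0.7505)


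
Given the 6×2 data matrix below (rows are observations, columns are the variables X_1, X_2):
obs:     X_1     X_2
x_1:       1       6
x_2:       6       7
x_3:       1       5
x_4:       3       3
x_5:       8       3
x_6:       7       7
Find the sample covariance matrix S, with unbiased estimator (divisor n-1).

Step 1 — column means:
  mean(X_1) = (1 + 6 + 1 + 3 + 8 + 7) / 6 = 26/6 = 4.3333
  mean(X_2) = (6 + 7 + 5 + 3 + 3 + 7) / 6 = 31/6 = 5.1667

Step 2 — sample covariance S[i,j] = (1/(n-1)) · Σ_k (x_{k,i} - mean_i) · (x_{k,j} - mean_j), with n-1 = 5.
  S[X_1,X_1] = ((-3.3333)·(-3.3333) + (1.6667)·(1.6667) + (-3.3333)·(-3.3333) + (-1.3333)·(-1.3333) + (3.6667)·(3.6667) + (2.6667)·(2.6667)) / 5 = 47.3333/5 = 9.4667
  S[X_1,X_2] = ((-3.3333)·(0.8333) + (1.6667)·(1.8333) + (-3.3333)·(-0.1667) + (-1.3333)·(-2.1667) + (3.6667)·(-2.1667) + (2.6667)·(1.8333)) / 5 = 0.6667/5 = 0.1333
  S[X_2,X_2] = ((0.8333)·(0.8333) + (1.8333)·(1.8333) + (-0.1667)·(-0.1667) + (-2.1667)·(-2.1667) + (-2.1667)·(-2.1667) + (1.8333)·(1.8333)) / 5 = 16.8333/5 = 3.3667

S is symmetric (S[j,i] = S[i,j]). Assembling:

S = [[9.4667, 0.1333],
 [0.1333, 3.3667]]


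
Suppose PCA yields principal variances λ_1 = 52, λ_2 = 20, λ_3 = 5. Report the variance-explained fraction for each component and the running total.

Step 1 — total variance = trace(Sigma) = Σ λ_i = 52 + 20 + 5 = 77.

Step 2 — fraction explained by component i = λ_i / Σ λ:
  PC1: 52/77 = 0.6753
  PC2: 20/77 = 0.2597
  PC3: 5/77 = 0.0649

Step 3 — cumulative fraction after k components = (λ_1 + ... + λ_k) / Σ λ:
  k = 1: 52/77 = 0.6753
  k = 2: (52 + 20)/77 = 72/77 = 0.9351
  k = 3: (52 + 20 + 5)/77 = 77/77 = 1

Summary (fraction, with percent):

explained: PC1 0.6753 (67.53%), PC2 0.2597 (25.97%), PC3 0.0649 (6.49%);  cumulative: 0.6753, 0.9351, 1
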